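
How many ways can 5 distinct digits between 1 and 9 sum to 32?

5 distinct digits from 1–9 sum between 15 and 35.
Enumerating: {2,6,7,8,9}, {3,5,7,8,9}, {4,5,6,8,9}.

3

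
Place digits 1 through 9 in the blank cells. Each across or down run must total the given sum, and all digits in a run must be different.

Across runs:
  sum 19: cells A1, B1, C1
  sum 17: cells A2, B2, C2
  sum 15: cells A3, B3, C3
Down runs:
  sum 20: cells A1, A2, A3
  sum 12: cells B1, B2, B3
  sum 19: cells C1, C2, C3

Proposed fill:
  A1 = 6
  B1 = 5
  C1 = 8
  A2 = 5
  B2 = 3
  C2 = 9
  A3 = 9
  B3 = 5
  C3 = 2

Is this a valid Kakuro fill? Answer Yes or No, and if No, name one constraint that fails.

No — the across run A3–C3 sums to 16, not 15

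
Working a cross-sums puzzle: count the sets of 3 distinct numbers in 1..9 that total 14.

8

3 distinct digits from 1–9 sum between 6 and 24.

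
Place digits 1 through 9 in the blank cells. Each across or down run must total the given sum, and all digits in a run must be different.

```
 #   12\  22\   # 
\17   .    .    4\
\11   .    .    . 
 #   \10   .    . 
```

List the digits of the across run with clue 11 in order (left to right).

17 in 2 cells must be {8,9}; 4 in 2 cells must be {1,3}.
Nothing is forced directly, so branch on R2C3, whose candidates are 1 or 3. If R2C3 = 3: that forces R2C1 = 7, after which R2C2 would have to be in {1} for the 11 across but in {5,6,7,8,9} for the 22 down — contradiction. So R2C3 = 1.
R3C3 = 4 − 1 = 3 completes the 4 down.
R3C2 = 10 − 3 = 7 completes the 10 across.
R1C2 = 9: the only remaining digit allowed by both the 17 across and the 22 down.
R2C2 = 22 − 16 = 6 completes the 22 down.
R1C1 = 17 − 9 = 8 completes the 17 across.
R2C1 = 11 − 7 = 4 completes the 11 across.

4, 6, 1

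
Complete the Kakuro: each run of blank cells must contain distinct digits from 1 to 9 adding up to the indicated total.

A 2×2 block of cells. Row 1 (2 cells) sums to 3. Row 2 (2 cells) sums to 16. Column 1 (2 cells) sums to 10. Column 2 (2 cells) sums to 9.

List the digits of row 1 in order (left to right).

3 in 2 cells must be {1,2}; 16 in 2 cells must be {7,9}.
The 16 across and the 9 down share only 7, so (2,2) = 7.
(1,2) = 9 − 7 = 2 completes the 9 down.
(2,1) = 16 − 7 = 9 completes the 16 across.
(1,1) = 3 − 2 = 1 completes the 3 across.

1 2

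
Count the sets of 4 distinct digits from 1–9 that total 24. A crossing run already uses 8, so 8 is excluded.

3

4 distinct digits from 1–9 sum between 10 and 30.
Dropping sets that contain 8.
Enumerating: {2,6,7,9}, {3,5,7,9}, {4,5,6,9}.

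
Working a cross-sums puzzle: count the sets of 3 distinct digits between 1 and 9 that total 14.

3 distinct digits from 1–9 sum between 6 and 24.

8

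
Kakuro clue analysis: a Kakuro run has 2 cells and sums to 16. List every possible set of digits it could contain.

2 distinct digits from 1–9 sum between 3 and 17.
Only one set works: {7,9}.

{7,9}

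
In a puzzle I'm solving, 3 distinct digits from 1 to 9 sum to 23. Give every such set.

{6,8,9}

3 distinct digits from 1–9 sum between 6 and 24.
Only one set works: {6,8,9}.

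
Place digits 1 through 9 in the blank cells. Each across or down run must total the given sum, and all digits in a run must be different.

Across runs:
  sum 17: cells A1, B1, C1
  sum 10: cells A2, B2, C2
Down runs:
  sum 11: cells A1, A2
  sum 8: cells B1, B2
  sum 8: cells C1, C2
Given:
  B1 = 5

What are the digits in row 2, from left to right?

Given what's placed, C1 must be 3 to fit the 17 across and 8 down.
B2 = 8 − 5 = 3 completes the 8 down.
C2 = 8 − 3 = 5 completes the 8 down.
A1 = 17 − 8 = 9 completes the 17 across.
A2 = 10 − 8 = 2 completes the 10 across.

2 3 5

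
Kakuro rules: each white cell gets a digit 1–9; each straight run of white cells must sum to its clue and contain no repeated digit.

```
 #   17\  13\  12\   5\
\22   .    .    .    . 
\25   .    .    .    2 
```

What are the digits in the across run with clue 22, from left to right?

17 in 2 cells must be {8,9}.
R1C4 = 5 − 2 = 3 completes the 5 down.
Nothing is forced directly, so branch on R2C3, whose candidates are 8 or 9. If R2C3 = 9: then R1C3 would have to be in {2,4,5,6,7,8,9} for the 22 across but in {3} for the 12 down — contradiction. So R2C3 = 8.
R1C3 = 12 − 8 = 4 completes the 12 down.
R2C1 = 9: the only remaining digit allowed by both the 25 across and the 17 down.
R2C2 = 25 − 19 = 6 completes the 25 across.
R1C1 = 17 − 9 = 8 completes the 17 down.
R1C2 = 22 − 15 = 7 completes the 22 across.

8 7 4 3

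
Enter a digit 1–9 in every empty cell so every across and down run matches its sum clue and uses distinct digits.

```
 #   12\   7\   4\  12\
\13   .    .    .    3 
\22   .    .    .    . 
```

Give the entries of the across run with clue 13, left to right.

4 in 2 cells must be {1,3}.
R1C3 = 1: the only remaining digit allowed by both the 13 across and the 4 down.
R2C3 = 4 − 1 = 3 completes the 4 down.
R2C4 = 12 − 3 = 9 completes the 12 down.
No cell is forced outright now. R2C1 can only be 4 or 8 (the digits allowed by both its 22 across and its 12 down). If R2C1 = 4: then R1C1 would have to be in {2,4,5,7} for the 13 across but in {8} for the 12 down — contradiction. So R2C1 = 8.
R1C1 = 12 − 8 = 4 completes the 12 down.
R1C2 = 13 − 8 = 5 completes the 13 across.
R2C2 = 22 − 20 = 2 completes the 22 across.

4 5 1 3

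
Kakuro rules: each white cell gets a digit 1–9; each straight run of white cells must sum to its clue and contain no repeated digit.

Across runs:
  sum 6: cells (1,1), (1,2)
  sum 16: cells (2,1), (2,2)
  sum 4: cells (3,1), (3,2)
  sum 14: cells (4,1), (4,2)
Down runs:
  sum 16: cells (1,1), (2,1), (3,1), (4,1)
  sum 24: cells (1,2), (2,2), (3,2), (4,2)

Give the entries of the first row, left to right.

16 in 2 cells must be {7,9}; 4 in 2 cells must be {1,3}.
Nothing is forced directly, so branch on (3,2), whose candidates are 1 or 3. If (3,2) = 1: then (1,2) would have to be in {1,2,4,5} for the 6 across but in {6,8,9} for the 24 down — contradiction. So (3,2) = 3.
(3,1) = 4 − 3 = 1 completes the 4 across.
Nothing is forced directly, so branch on (1,2), whose candidates are 4 or 5. If (1,2) = 5: then (1,1) would have to be in {1} for the 6 across but in {2,3,4,5,6,7,8,9} for the 16 down — contradiction. So (1,2) = 4.
(1,1) = 6 − 4 = 2 completes the 6 across.

2 4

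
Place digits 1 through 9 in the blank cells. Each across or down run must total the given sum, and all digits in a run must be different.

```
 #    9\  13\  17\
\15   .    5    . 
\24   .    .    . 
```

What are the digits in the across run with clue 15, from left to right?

24 in 3 cells must be {7,8,9}; 17 in 2 cells must be {8,9}.
R2C2 = 13 − 5 = 8 completes the 13 down.
Given what's placed, R2C3 must be 9 to fit the 24 across and 17 down.
R1C3 = 17 − 9 = 8 completes the 17 down.
R2C1 = 24 − 17 = 7 completes the 24 across.
R1C1 = 15 − 13 = 2 completes the 15 across.

2, 5, 8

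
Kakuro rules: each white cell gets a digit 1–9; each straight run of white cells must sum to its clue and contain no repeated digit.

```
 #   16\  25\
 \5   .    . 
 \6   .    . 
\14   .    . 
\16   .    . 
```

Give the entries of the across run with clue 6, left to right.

1, 5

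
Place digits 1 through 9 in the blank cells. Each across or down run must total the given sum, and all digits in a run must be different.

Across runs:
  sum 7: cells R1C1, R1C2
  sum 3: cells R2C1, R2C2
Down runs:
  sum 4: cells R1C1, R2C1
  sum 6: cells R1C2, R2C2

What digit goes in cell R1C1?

3 in 2 cells must be {1,2}; 4 in 2 cells must be {1,3}.
The 3 across and the 4 down share only 1, so R2C1 = 1.
R2C2 = 3 − 1 = 2 completes the 3 across.
R1C1 = 4 − 1 = 3 completes the 4 down.
R1C2 = 7 − 3 = 4 completes the 7 across.

3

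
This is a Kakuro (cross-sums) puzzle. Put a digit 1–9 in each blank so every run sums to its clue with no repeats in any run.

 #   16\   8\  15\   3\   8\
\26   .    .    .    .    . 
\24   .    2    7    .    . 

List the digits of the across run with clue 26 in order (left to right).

16 in 2 cells must be {7,9}; 3 in 2 cells must be {1,2}.
R1C2 = 8 − 2 = 6 completes the 8 down.
R1C3 = 15 − 7 = 8 completes the 15 down.
Given what's placed, R2C1 must be 9 to fit the 24 across and 16 down.
Given what's placed, R2C4 must be 1 to fit the 24 across and 3 down.
R2C5 = 24 − 19 = 5 completes the 24 across.
R1C1 = 16 − 9 = 7 completes the 16 down.
R1C4 = 3 − 1 = 2 completes the 3 down.
R1C5 = 26 − 23 = 3 completes the 26 across.

7 6 8 2 3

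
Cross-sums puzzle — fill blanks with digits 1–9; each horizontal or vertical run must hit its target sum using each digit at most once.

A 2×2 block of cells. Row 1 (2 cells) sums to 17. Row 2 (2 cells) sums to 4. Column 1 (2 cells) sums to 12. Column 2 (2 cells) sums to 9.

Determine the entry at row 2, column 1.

3

17 in 2 cells must be {8,9}; 4 in 2 cells must be {1,3}.
The 17 across and the 9 down share only 8, so (1,2) = 8.
The 4 across and the 12 down share only 3, so (2,1) = 3.
(2,2) = 4 − 3 = 1 completes the 4 across.
(1,1) = 17 − 8 = 9 completes the 17 across.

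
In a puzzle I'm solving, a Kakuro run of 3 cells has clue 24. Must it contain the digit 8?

Yes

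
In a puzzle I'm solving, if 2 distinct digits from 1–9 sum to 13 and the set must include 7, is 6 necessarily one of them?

Yes

The only way to make 13 from 2 distinct digits under that restriction is {6,7}, which contains 6.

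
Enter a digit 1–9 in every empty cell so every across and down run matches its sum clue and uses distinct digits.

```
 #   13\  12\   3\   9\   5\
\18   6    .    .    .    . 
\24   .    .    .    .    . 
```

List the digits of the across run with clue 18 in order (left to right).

3 in 2 cells must be {1,2}.
R2C1 = 13 − 6 = 7 completes the 13 down.
No cell is forced outright now. R1C2 can only be 4 or 5 (the digits allowed by both its 18 across and its 12 down). If R1C2 = 5: then R2C2 would have to be in {1,2,3,4,5,6,8,9} for the 24 across but in {7} for the 12 down — contradiction. So R1C2 = 4.
R2C2 = 12 − 4 = 8 completes the 12 down.
Nothing is forced directly, so branch on R1C3, whose candidates are 1 or 2. If R1C3 = 2: that forces R1C5 = 1, R2C3 = 1, after which R2C5 would have to be in {2,3,5,6} for the 24 across but in {4} for the 5 down — contradiction. So R1C3 = 1.
Given what's placed, R1C5 must be 2 to fit the 18 across and 5 down.
R2C3 = 3 − 1 = 2 completes the 3 down.
R2C5 = 5 − 2 = 3 completes the 5 down.
R1C4 = 18 − 13 = 5 completes the 18 across.

6, 4, 1, 5, 2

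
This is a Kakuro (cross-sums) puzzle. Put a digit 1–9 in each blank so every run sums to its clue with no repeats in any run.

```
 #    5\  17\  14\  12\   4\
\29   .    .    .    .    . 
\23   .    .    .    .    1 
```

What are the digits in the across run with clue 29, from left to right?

17 in 2 cells must be {8,9}; 4 in 2 cells must be {1,3}.
R1C5 = 4 − 1 = 3 completes the 4 down.
No cell is forced outright now. R1C1 can only be 2 or 4 (the digits allowed by both its 29 across and its 5 down). If R1C1 = 4: then R2C1 would have to be in {2,3,4,5,6,7,8,9} for the 23 across but in {1} for the 5 down — contradiction. So R1C1 = 2.
R2C1 = 5 − 2 = 3 completes the 5 down.
Nothing is forced directly, so branch on R1C2, whose candidates are 8 or 9. If R1C2 = 8: that forces R1C3 = 9, R1C4 = 7, R2C2 = 9, after which R2C3 would have to be in {2,4,6,8} for the 23 across but in {5} for the 14 down — contradiction. So R1C2 = 9.
R1C3 = 8: the only remaining digit allowed by both the 29 across and the 14 down.
R1C4 = 29 − 22 = 7 completes the 29 across.

2, 9, 8, 7, 3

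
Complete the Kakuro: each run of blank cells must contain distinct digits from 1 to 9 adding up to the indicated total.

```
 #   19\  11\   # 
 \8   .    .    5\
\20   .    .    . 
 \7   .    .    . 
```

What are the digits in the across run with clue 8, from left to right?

7 in 3 cells must be {1,2,4}.
Nothing is forced directly, so branch on R3C1, whose candidates are 2 or 4. If R3C1 = 2: then R1C1 would have to be in {1,2,3,5,6,7} for the 8 across but in {8,9} for the 19 down — contradiction. So R3C1 = 4.
Nothing is forced directly, so branch on R2C3, whose candidates are 3 or 4. If R2C3 = 4: that forces R2C2 = 7, R3C2 = 1, after which R3C3 would have to be in {2} for the 7 across but in {1} for the 5 down — contradiction. So R2C3 = 3.
R2C2 = 8: the only remaining digit allowed by both the 20 across and the 11 down.
R3C3 = 5 − 3 = 2 completes the 5 down.
R2C1 = 20 − 11 = 9 completes the 20 across.
R3C2 = 7 − 6 = 1 completes the 7 across.
R1C1 = 19 − 13 = 6 completes the 19 down.
R1C2 = 8 − 6 = 2 completes the 8 across.

6 2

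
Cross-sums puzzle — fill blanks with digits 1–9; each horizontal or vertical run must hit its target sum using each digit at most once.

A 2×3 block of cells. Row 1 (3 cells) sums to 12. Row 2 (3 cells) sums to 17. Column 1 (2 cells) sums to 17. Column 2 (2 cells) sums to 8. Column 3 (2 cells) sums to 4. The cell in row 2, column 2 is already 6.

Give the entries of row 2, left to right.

17 in 2 cells must be {8,9}; 4 in 2 cells must be {1,3}.
(1,2) = 8 − 6 = 2 completes the 8 down.
Given what's placed, (2,3) must be 3 to fit the 17 across and 4 down.
(1,1) = 9: the only remaining digit allowed by both the 12 across and the 17 down.
(1,3) = 12 − 11 = 1 completes the 12 across.
(2,1) = 17 − 9 = 8 completes the 17 across.

8 6 3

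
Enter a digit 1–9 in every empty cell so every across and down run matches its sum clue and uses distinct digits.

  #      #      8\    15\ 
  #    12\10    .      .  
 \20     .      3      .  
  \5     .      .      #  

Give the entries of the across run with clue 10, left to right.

4, 6

Nothing is forced directly, so branch on R1C2, whose candidates are 1 or 4. If R1C2 = 1: that forces R1C3 = 9, after which R2C3 would have to be in {8,9} for the 20 across but in {6} for the 15 down — contradiction. So R1C2 = 4.
R1C3 = 10 − 4 = 6 completes the 10 across.
R2C3 = 15 − 6 = 9 completes the 15 down.
R3C2 = 8 − 7 = 1 completes the 8 down.
R2C1 = 20 − 12 = 8 completes the 20 across.
R3C1 = 5 − 1 = 4 completes the 5 across.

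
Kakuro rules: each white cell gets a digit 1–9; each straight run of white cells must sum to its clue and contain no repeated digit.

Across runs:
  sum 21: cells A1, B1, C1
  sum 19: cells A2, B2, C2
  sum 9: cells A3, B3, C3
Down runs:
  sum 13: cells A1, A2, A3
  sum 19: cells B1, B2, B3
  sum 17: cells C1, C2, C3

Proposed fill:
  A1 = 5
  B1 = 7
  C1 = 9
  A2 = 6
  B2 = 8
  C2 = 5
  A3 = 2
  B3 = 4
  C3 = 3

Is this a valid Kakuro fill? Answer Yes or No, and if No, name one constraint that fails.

Yes

Across: 5+7+9=21; 6+8+5=19; 2+4+3=9. Down: 5+6+2=13; 7+8+4=19; 9+5+3=17. No digit repeats within any run.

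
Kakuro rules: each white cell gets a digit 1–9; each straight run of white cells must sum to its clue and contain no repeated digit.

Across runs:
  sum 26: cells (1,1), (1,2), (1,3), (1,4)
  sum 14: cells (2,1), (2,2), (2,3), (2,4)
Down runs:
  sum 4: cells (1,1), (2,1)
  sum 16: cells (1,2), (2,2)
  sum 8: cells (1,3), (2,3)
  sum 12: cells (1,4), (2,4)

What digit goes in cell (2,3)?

2

4 in 2 cells must be {1,3}; 16 in 2 cells must be {7,9}.
Only 3 fits (1,1) under both its across sum 26 and down sum 4.
Given what's placed, (1,2) must be 9 to fit the 26 across and 16 down.
(1,3) = 6: the only remaining digit allowed by both the 26 across and the 8 down.
(1,4) = 26 − 18 = 8 completes the 26 across.
(2,1) = 4 − 3 = 1 completes the 4 down.
(2,2) = 16 − 9 = 7 completes the 16 down.
(2,3) = 8 − 6 = 2 completes the 8 down.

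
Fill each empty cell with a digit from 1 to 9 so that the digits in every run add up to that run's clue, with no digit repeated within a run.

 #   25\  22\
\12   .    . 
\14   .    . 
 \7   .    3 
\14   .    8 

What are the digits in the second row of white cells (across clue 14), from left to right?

8 6

R3C1 = 7 − 3 = 4 completes the 7 across.
R4C1 = 14 − 8 = 6 completes the 14 across.
Given what's placed, R2C1 must be 8 to fit the 14 across and 25 down.
R2C2 = 14 − 8 = 6 completes the 14 across.
R1C1 = 25 − 18 = 7 completes the 25 down.
R1C2 = 12 − 7 = 5 completes the 12 across.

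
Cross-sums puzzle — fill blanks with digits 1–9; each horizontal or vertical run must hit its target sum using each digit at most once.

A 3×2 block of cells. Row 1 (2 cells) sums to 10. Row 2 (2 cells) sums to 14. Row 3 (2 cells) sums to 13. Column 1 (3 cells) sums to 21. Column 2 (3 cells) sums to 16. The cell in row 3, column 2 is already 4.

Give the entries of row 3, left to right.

9 4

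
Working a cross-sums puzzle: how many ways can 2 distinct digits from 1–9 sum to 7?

2 distinct digits from 1–9 sum between 3 and 17.
Enumerating: {1,6}, {2,5}, {3,4}.

3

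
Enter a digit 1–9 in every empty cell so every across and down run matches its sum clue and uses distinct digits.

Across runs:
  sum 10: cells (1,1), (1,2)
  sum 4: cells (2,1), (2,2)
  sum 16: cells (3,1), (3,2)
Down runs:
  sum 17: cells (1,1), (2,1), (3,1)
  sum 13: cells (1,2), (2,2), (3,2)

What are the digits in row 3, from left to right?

4 in 2 cells must be {1,3}; 16 in 2 cells must be {7,9}.
Nothing is forced directly, so branch on (3,1), whose candidates are 7 or 9. If (3,1) = 9: that forces (3,2) = 7, (2,2) = 1, after which (1,2) would have to be in {1,2,3,4,6,7,8,9} for the 10 across but in {5} for the 13 down — contradiction. So (3,1) = 7.
Given what's placed, (2,1) must be 1 to fit the 4 across and 17 down.
(2,2) = 4 − 1 = 3 completes the 4 across.
(3,2) = 16 − 7 = 9 completes the 16 across.
(1,1) = 17 − 8 = 9 completes the 17 down.
(1,2) = 10 − 9 = 1 completes the 10 across.

7, 9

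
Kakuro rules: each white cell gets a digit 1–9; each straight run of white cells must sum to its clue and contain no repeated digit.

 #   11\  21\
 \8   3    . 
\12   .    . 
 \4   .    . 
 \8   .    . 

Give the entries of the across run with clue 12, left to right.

4 in 2 cells must be {1,3}; 11 in 4 cells must be {1,2,3,5}.
R1C2 = 8 − 3 = 5 completes the 8 across.
R2C1 = 5: the only remaining digit allowed by both the 12 across and the 11 down.
R2C2 = 12 − 5 = 7 completes the 12 across.
Given what's placed, R3C1 must be 1 to fit the 4 across and 11 down.
R3C2 = 4 − 1 = 3 completes the 4 across.
R4C1 = 11 − 9 = 2 completes the 11 down.
R4C2 = 8 − 2 = 6 completes the 8 across.

5 7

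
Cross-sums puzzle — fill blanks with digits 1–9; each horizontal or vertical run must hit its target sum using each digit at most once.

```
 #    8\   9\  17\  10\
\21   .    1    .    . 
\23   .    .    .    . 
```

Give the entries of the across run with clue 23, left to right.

17 in 2 cells must be {8,9}.
R2C2 = 9 − 1 = 8 completes the 9 down.
Given what's placed, R2C3 must be 9 to fit the 23 across and 17 down.
R1C3 = 17 − 9 = 8 completes the 17 down.
No cell is forced outright now. R2C4 can only be 1 or 2 or 4 (the digits allowed by both its 23 across and its 10 down). If R2C4 = 2: then R1C4 would have to be in {3,5,7,9} for the 21 across but in {8} for the 10 down — contradiction. If R2C4 = 4: then R1C4 would have to be in {3,5,7,9} for the 21 across but in {6} for the 10 down — contradiction. So R2C4 = 1.
R1C4 = 10 − 1 = 9 completes the 10 down.
R2C1 = 23 − 18 = 5 completes the 23 across.
R1C1 = 21 − 18 = 3 completes the 21 across.

5, 8, 9, 1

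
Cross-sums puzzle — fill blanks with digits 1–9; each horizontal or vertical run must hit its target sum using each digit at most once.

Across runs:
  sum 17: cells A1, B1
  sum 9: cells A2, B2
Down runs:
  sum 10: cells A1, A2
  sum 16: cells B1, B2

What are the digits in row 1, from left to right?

8 9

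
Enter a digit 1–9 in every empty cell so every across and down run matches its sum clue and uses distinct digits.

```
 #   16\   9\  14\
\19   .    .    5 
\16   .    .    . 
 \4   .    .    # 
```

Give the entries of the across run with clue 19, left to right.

8, 6, 5

4 in 2 cells must be {1,3}.
Given what's placed, R1C2 must be 6 to fit the 19 across and 9 down.
R2C3 = 14 − 5 = 9 completes the 14 down.
Given what's placed, R3C2 must be 1 to fit the 4 across and 9 down.
R1C1 = 19 − 11 = 8 completes the 19 across.
R2C2 = 9 − 7 = 2 completes the 9 down.
R3C1 = 4 − 1 = 3 completes the 4 across.
R2C1 = 16 − 11 = 5 completes the 16 across.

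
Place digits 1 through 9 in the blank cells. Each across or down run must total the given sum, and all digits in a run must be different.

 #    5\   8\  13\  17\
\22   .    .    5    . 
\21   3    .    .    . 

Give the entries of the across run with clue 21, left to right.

3 1 8 9

17 in 2 cells must be {8,9}.
R1C1 = 5 − 3 = 2 completes the 5 down.
R2C3 = 13 − 5 = 8 completes the 13 down.
Given what's placed, R2C4 must be 9 to fit the 21 across and 17 down.
R1C4 = 17 − 9 = 8 completes the 17 down.
R2C2 = 21 − 20 = 1 completes the 21 across.
R1C2 = 22 − 15 = 7 completes the 22 across.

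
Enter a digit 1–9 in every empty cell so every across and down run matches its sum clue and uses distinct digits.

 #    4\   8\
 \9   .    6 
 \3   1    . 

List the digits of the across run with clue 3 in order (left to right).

1 2

3 in 2 cells must be {1,2}; 4 in 2 cells must be {1,3}.
R1C1 = 9 − 6 = 3 completes the 9 across.
R2C2 = 3 − 1 = 2 completes the 3 across.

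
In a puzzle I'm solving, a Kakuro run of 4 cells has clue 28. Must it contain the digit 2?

No

Counterexample: {4,7,8,9} sums to 28 without using 2.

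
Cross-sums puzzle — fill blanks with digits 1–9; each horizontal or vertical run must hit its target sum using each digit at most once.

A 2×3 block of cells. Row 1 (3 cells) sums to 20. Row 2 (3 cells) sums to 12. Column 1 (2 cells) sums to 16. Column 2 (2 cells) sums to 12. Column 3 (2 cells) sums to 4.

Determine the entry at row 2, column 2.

4

16 in 2 cells must be {7,9}; 4 in 2 cells must be {1,3}.
The 20 across and the 4 down share only 3, so (1,3) = 3.
(2,3) = 4 − 3 = 1 completes the 4 down.
Given what's placed, (1,1) must be 9 to fit the 20 across and 16 down.
(1,2) = 20 − 12 = 8 completes the 20 across.
(2,1) = 16 − 9 = 7 completes the 16 down.
(2,2) = 12 − 8 = 4 completes the 12 across.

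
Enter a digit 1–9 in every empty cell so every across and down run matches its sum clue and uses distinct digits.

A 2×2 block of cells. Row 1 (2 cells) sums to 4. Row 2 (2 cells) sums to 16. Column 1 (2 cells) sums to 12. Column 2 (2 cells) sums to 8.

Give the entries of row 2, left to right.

4 in 2 cells must be {1,3}; 16 in 2 cells must be {7,9}.
The 4 across and the 12 down share only 3, so (1,1) = 3.
(1,2) = 4 − 3 = 1 completes the 4 across.
(2,1) = 12 − 3 = 9 completes the 12 down.
(2,2) = 16 − 9 = 7 completes the 16 across.

9 7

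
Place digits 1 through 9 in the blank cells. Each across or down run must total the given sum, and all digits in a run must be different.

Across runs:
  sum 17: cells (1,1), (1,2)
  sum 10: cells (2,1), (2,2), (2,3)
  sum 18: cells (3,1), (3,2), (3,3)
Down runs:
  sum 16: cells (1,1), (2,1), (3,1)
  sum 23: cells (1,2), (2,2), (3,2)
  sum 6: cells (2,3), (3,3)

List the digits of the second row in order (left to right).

3 6 1

17 in 2 cells must be {8,9}; 23 in 3 cells must be {6,8,9}.
Only 6 fits (2,2) under both its across sum 10 and down sum 23.
Given what's placed, (2,3) must be 1 to fit the 10 across and 6 down.
(3,3) = 6 − 1 = 5 completes the 6 down.
(2,1) = 10 − 7 = 3 completes the 10 across.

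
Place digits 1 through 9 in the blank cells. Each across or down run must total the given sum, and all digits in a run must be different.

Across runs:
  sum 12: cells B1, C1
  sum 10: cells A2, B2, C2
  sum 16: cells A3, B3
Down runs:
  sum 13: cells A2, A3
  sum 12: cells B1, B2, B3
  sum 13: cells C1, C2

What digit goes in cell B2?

1

16 in 2 cells must be {7,9}.
Nothing is forced directly, so branch on B3, whose candidates are 7 or 9. If B3 = 9: then B1 would have to be in {3,4,5,7,8,9} for the 12 across but in {1,2} for the 12 down — contradiction. So B3 = 7.
A3 = 16 − 7 = 9 completes the 16 across.
A2 = 13 − 9 = 4 completes the 13 down.
B2 = 1: the only remaining digit allowed by both the 10 across and the 12 down.
C2 = 10 − 5 = 5 completes the 10 across.
B1 = 12 − 8 = 4 completes the 12 down.
C1 = 12 − 4 = 8 completes the 12 across.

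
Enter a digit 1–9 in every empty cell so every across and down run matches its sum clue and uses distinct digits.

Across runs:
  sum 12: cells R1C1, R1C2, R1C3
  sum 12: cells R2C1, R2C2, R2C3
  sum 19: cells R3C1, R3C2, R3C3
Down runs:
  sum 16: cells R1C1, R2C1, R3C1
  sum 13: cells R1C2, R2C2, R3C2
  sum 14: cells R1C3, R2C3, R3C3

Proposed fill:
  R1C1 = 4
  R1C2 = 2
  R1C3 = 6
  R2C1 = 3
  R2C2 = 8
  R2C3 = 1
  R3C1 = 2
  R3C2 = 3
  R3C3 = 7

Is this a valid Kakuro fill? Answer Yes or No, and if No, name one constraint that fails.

No — the across run R3C1–R3C3 sums to 12, not 19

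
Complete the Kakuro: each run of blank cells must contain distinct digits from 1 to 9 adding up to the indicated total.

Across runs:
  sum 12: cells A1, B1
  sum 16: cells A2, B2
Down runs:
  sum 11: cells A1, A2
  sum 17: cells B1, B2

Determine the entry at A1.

4

16 in 2 cells must be {7,9}; 17 in 2 cells must be {8,9}.
The 16 across and the 17 down share only 9, so B2 = 9.
B1 = 17 − 9 = 8 completes the 17 down.
A2 = 16 − 9 = 7 completes the 16 across.
A1 = 12 − 8 = 4 completes the 12 across.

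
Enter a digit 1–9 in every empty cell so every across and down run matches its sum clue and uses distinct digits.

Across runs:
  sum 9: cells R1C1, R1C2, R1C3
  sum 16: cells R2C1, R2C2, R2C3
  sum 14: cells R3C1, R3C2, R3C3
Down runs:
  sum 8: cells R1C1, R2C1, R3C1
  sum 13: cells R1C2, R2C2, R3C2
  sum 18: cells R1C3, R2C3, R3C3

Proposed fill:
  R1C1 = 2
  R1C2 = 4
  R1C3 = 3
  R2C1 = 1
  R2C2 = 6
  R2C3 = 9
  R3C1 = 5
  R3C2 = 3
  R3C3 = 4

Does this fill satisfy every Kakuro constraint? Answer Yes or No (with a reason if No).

No — the across run R3C1–R3C3 sums to 12, not 14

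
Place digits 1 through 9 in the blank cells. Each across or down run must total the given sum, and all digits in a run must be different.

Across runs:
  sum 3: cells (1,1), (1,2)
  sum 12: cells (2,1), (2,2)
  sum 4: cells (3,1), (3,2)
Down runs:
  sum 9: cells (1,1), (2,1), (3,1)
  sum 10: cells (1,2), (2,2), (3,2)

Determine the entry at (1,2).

2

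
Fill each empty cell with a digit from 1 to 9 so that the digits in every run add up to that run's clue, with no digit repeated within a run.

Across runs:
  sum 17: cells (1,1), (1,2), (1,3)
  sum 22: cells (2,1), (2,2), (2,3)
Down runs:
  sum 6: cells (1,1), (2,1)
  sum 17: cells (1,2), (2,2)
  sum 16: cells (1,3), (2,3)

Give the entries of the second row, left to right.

17 in 2 cells must be {8,9}; 16 in 2 cells must be {7,9}.
The 22 across and the 6 down share only 5, so (2,1) = 5.
Given what's placed, (2,3) must be 9 to fit the 22 across and 16 down.
(1,1) = 6 − 5 = 1 completes the 6 down.
(1,2) = 9: the only remaining digit allowed by both the 17 across and the 17 down.
(1,3) = 17 − 10 = 7 completes the 17 across.
(2,2) = 22 − 14 = 8 completes the 22 across.

5, 8, 9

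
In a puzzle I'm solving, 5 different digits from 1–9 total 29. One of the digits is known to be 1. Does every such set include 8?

Every partition of 29 into 5 distinct digits under that restriction includes 8: {1,4,7,8,9}, {1,5,6,8,9}.

Yes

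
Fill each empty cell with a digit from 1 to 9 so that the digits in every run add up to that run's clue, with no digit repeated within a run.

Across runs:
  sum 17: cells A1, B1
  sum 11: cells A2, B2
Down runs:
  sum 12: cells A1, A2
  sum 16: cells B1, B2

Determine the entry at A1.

8

17 in 2 cells must be {8,9}; 16 in 2 cells must be {7,9}.
The 17 across and the 16 down share only 9, so B1 = 9.
B2 = 16 − 9 = 7 completes the 16 down.
A1 = 17 − 9 = 8 completes the 17 across.
A2 = 11 − 7 = 4 completes the 11 across.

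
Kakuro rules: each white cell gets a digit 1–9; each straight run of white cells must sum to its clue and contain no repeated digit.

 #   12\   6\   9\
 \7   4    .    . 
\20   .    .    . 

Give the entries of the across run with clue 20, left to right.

7 in 3 cells must be {1,2,4}.
R2C1 = 12 − 4 = 8 completes the 12 down.
R2C2 = 5: the only remaining digit allowed by both the 20 across and the 6 down.
R2C3 = 20 − 13 = 7 completes the 20 across.
R1C2 = 6 − 5 = 1 completes the 6 down.
R1C3 = 7 − 5 = 2 completes the 7 across.

8 5 7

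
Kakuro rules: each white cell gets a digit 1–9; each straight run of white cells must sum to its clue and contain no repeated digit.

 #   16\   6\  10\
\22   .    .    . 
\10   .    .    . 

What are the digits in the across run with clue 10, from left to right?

16 in 2 cells must be {7,9}.
The 22 across and the 6 down share only 5, so R1C2 = 5.
The 10 across and the 16 down share only 7, so R2C1 = 7.
R2C2 = 6 − 5 = 1 completes the 6 down.
R2C3 = 10 − 8 = 2 completes the 10 across.
R1C1 = 16 − 7 = 9 completes the 16 down.
R1C3 = 22 − 14 = 8 completes the 22 across.

7 1 2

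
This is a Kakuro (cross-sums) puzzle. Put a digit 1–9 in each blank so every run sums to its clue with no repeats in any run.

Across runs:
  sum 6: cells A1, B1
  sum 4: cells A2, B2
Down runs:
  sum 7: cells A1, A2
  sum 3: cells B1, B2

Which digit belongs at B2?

1

4 in 2 cells must be {1,3}; 3 in 2 cells must be {1,2}.
The 4 across and the 3 down share only 1, so B2 = 1.
B1 = 3 − 1 = 2 completes the 3 down.
A2 = 4 − 1 = 3 completes the 4 across.
A1 = 6 − 2 = 4 completes the 6 across.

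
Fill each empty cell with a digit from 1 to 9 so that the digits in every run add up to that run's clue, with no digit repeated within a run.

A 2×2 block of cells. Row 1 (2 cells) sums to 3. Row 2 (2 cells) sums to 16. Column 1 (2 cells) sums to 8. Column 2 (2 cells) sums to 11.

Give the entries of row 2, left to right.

7, 9

3 in 2 cells must be {1,2}; 16 in 2 cells must be {7,9}.
The 3 across and the 11 down share only 2, so (1,2) = 2.
The 16 across and the 8 down share only 7, so (2,1) = 7.
(2,2) = 16 − 7 = 9 completes the 16 across.
(1,1) = 3 − 2 = 1 completes the 3 across.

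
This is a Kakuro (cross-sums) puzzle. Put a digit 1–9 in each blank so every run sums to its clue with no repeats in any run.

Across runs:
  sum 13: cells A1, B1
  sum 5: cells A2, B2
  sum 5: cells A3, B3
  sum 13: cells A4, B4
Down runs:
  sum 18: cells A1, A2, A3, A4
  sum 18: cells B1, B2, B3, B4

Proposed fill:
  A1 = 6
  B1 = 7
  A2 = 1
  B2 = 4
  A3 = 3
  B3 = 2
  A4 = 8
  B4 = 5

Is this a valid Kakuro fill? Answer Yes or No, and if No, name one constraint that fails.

Across: 6+7=13; 1+4=5; 3+2=5; 8+5=13. Down: 6+1+3+8=18; 7+4+2+5=18. No digit repeats within any run.

Yes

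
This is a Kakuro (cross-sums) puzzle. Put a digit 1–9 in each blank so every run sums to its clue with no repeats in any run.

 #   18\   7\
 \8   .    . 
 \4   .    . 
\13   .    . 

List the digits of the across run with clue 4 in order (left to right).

4 in 2 cells must be {1,3}; 7 in 3 cells must be {1,2,4}.
The 4 across and the 7 down share only 1, so R2C2 = 1.
Given what's placed, R3C2 must be 4 to fit the 13 across and 7 down.
R1C2 = 7 − 5 = 2 completes the 7 down.
R2C1 = 4 − 1 = 3 completes the 4 across.
R3C1 = 13 − 4 = 9 completes the 13 across.
R1C1 = 8 − 2 = 6 completes the 8 across.

3, 1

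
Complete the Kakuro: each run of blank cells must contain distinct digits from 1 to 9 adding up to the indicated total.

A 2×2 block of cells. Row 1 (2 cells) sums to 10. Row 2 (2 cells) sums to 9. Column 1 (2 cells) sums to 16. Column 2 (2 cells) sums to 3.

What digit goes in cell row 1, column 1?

16 in 2 cells must be {7,9}; 3 in 2 cells must be {1,2}.
The 9 across and the 16 down share only 7, so (2,1) = 7.
(2,2) = 9 − 7 = 2 completes the 9 across.
(1,1) = 16 − 7 = 9 completes the 16 down.
(1,2) = 10 − 9 = 1 completes the 10 across.

9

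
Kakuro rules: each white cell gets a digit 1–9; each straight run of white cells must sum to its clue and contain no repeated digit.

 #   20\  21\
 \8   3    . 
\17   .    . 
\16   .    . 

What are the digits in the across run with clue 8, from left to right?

3, 5

17 in 2 cells must be {8,9}; 16 in 2 cells must be {7,9}.
R1C2 = 8 − 3 = 5 completes the 8 across.
R2C2 = 9: the only remaining digit allowed by both the 17 across and the 21 down.
R3C1 = 9: the only remaining digit allowed by both the 16 across and the 20 down.
R3C2 = 16 − 9 = 7 completes the 16 across.
R2C1 = 17 − 9 = 8 completes the 17 across.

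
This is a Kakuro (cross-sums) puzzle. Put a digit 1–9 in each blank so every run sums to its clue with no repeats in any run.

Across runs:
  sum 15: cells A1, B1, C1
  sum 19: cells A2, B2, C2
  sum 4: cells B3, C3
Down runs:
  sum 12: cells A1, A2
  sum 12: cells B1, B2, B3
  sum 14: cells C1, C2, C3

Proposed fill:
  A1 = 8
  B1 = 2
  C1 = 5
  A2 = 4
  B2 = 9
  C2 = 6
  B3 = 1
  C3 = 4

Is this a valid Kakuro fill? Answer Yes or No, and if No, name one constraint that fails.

No — the down run C1–C3 sums to 15, not 14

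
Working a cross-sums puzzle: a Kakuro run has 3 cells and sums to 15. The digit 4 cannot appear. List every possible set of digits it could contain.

3 distinct digits from 1–9 sum between 6 and 24.
Dropping sets that contain 4.

{1,5,9}; {1,6,8}; {2,5,8}; {2,6,7}; {3,5,7}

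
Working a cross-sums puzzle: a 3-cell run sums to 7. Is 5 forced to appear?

No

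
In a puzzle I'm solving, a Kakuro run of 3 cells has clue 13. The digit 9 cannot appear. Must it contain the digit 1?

No

Counterexample: {2,3,8} sums to 13 under that restriction without using 1.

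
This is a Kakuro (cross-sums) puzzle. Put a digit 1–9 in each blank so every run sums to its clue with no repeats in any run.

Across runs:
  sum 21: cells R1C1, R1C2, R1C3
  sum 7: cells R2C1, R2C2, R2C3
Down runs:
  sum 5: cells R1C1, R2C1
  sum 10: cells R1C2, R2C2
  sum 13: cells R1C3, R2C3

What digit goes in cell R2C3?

4

7 in 3 cells must be {1,2,4}.
The 21 across and the 5 down share only 4, so R1C1 = 4.
R2C1 = 5 − 4 = 1 completes the 5 down.
Given what's placed, R2C3 must be 4 to fit the 7 across and 13 down.
R1C3 = 13 − 4 = 9 completes the 13 down.
R2C2 = 7 − 5 = 2 completes the 7 across.
R1C2 = 21 − 13 = 8 completes the 21 across.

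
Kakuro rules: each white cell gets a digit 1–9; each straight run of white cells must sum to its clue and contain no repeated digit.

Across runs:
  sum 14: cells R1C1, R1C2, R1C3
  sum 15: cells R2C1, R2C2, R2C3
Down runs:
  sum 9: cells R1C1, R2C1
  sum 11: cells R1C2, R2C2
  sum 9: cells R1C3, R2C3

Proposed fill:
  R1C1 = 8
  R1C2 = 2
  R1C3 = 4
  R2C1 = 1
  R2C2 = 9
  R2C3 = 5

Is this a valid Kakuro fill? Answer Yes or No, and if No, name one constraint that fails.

Yes

Across: 8+2+4=14; 1+9+5=15. Down: 8+1=9; 2+9=11; 4+5=9. No digit repeats within any run.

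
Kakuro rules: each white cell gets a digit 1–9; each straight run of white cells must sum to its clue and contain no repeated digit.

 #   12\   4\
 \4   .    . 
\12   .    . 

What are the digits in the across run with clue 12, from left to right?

9 3

4 in 2 cells must be {1,3}.
The 4 across and the 12 down share only 3, so R1C1 = 3.
R1C2 = 4 − 3 = 1 completes the 4 across.
R2C1 = 12 − 3 = 9 completes the 12 down.
R2C2 = 12 − 9 = 3 completes the 12 across.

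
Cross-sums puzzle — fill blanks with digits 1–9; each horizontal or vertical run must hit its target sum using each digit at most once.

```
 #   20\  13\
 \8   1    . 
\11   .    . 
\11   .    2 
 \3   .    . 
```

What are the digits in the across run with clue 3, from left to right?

3 in 2 cells must be {1,2}.
R1C2 = 8 − 1 = 7 completes the 8 across.
Given what's placed, R2C2 must be 3 to fit the 11 across and 13 down.
R3C1 = 11 − 2 = 9 completes the 11 across.
Given what's placed, R4C1 must be 2 to fit the 3 across and 20 down.
R4C2 = 3 − 2 = 1 completes the 3 across.
R2C1 = 11 − 3 = 8 completes the 11 across.

2 1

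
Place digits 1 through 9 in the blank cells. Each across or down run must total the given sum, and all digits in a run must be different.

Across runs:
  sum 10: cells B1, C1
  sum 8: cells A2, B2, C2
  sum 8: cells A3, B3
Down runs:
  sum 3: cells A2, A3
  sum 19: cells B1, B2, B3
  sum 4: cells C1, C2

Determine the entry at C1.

3 in 2 cells must be {1,2}; 4 in 2 cells must be {1,3}.
Nothing is forced directly, so branch on A2, whose candidates are 1 or 2. If A2 = 2: that forces B2 = 5, C2 = 1, A3 = 1, after which B3 would have to be in {7} for the 8 across but in {6,8} for the 19 down — contradiction. So A2 = 1.
C2 = 3: the only remaining digit allowed by both the 8 across and the 4 down.
A3 = 3 − 1 = 2 completes the 3 down.
B3 = 8 − 2 = 6 completes the 8 across.
C1 = 4 − 3 = 1 completes the 4 down.
B2 = 8 − 4 = 4 completes the 8 across.
B1 = 10 − 1 = 9 completes the 10 across.

1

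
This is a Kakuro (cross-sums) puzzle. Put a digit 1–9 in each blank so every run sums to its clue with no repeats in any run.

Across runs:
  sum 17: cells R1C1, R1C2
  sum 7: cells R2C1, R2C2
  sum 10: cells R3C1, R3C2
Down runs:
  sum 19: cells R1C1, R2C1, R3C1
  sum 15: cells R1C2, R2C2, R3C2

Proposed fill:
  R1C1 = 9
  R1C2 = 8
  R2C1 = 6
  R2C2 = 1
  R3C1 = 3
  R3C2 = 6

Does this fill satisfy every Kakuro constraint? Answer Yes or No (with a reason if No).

No — the down run R1C1–R3C1 sums to 18, not 19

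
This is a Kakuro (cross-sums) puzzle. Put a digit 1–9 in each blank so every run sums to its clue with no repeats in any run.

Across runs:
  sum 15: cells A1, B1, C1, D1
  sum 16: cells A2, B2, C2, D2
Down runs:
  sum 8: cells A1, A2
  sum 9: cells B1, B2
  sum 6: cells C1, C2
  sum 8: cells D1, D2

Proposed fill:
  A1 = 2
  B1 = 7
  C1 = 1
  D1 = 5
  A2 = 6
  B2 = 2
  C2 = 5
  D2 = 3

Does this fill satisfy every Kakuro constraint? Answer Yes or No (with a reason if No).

Yes

Across: 2+7+1+5=15; 6+2+5+3=16. Down: 2+6=8; 7+2=9; 1+5=6; 5+3=8. No digit repeats within any run.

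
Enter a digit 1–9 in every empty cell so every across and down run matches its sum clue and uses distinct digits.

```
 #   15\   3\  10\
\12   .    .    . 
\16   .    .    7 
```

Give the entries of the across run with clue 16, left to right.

8 1 7

3 in 2 cells must be {1,2}.
R1C3 = 10 − 7 = 3 completes the 10 down.
Given what's placed, R2C2 must be 1 to fit the 16 across and 3 down.
R1C2 = 3 − 1 = 2 completes the 3 down.
R2C1 = 16 − 8 = 8 completes the 16 across.
R1C1 = 12 − 5 = 7 completes the 12 across.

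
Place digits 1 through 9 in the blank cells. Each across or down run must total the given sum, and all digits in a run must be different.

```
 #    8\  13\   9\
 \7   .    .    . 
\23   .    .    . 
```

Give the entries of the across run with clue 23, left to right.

6 9 8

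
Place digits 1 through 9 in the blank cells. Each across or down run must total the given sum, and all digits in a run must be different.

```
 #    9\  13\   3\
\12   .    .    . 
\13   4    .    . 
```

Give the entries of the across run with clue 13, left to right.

4, 7, 2

3 in 2 cells must be {1,2}.
R1C1 = 9 − 4 = 5 completes the 9 down.
Given what's placed, R1C3 must be 1 to fit the 12 across and 3 down.
R2C3 = 3 − 1 = 2 completes the 3 down.
R1C2 = 12 − 6 = 6 completes the 12 across.
R2C2 = 13 − 6 = 7 completes the 13 across.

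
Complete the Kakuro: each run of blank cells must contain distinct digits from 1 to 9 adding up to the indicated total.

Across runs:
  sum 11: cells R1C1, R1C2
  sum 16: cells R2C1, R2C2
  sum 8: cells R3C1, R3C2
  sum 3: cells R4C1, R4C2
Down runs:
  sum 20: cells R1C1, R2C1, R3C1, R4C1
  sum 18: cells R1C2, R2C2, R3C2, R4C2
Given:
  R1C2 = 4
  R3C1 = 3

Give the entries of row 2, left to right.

9 7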